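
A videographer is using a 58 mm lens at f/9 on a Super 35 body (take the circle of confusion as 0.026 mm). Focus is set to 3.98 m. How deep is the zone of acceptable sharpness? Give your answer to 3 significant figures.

2.35 m

Hyperfocal distance H = f²/(N·c) + f = 58²/(9 × 0.026) + 58 = 3364/0.234 + 58 ≈ 14434.1 mm ≈ 14.43 m.
Near limit Dn = s·(H − f)/(H + s − 2f) = 3980 × (14434.1 − 58) / (14434.1 + 3980 − 2 × 58) = 3980 × 14376.1 / 18298.1 ≈ 3126.9 mm.
Far limit Df = s·(H − f)/(H − s) = 3980 × (14434.1 − 58) / (14434.1 − 3980) = 3980 × 14376.1 / 10454.1 ≈ 5473.2 mm.
Depth of field = Df − Dn = 5473.2 − 3126.9 ≈ 2346.3 mm ≈ 2.35 m.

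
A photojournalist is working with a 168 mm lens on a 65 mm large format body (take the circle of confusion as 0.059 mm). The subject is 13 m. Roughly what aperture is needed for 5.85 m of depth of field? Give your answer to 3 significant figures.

f/8

Write h = H − f = f²/(N·c). The thin-lens limits are Dn = s·h/(h + (s−f)) and Df = s·h/(h − (s−f)), so DoF = Df − Dn = 2·s·(s−f)·h / (h² − (s−f)²).
That is a quadratic in h: DoF·h² − 2·s·(s−f)·h − DoF·(s−f)² = 0 ⇒ h = (s−f)·(s + √(s² + DoF²)) / DoF = 12832 × (13000 + √(13000² + 5850²)) / 5850 = 12832 × (13000 + 14255.6) / 5850 ≈ 59785 mm.
Then N = f²/(c·h) = 168² / (0.059 × 59785) = 28224 / 3527.3 ≈ 8.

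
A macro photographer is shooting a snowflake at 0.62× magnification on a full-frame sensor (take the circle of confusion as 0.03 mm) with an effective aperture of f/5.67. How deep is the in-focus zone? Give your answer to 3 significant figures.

At magnification m, DoF ≈ 2·N_eff·c/m² = 2 × 5.67 × 0.03 / 0.62² = 0.3402 / 0.3844 ≈ 0.885 mm.

0.885 mm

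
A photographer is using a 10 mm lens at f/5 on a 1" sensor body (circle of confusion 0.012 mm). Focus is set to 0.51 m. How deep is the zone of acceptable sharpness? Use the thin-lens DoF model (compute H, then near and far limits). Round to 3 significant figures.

336 mm

Hyperfocal distance H = f²/(N·c) + f = 10²/(5 × 0.012) + 10 = 100/0.06 + 10 ≈ 1676.7 mm ≈ 1.677 m.
Near limit Dn = s·(H − f)/(H + s − 2f) = 510 × (1676.7 − 10) / (1676.7 + 510 − 2 × 10) = 510 × 1666.7 / 2166.7 ≈ 392.31 mm.
Far limit Df = s·(H − f)/(H − s) = 510 × (1676.7 − 10) / (1676.7 − 510) = 510 × 1666.7 / 1166.7 ≈ 728.57 mm.
Depth of field = Df − Dn = 728.57 − 392.31 ≈ 336.26 mm.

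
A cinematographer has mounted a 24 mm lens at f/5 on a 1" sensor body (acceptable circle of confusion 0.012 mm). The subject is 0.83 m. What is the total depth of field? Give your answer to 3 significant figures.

140 mm

Hyperfocal distance H = f²/(N·c) + f = 24²/(5 × 0.012) + 24 = 576/0.06 + 24 ≈ 9624.0 mm ≈ 9.624 m.
Near limit Dn = s·(H − f)/(H + s − 2f) = 830 × (9624.0 − 24) / (9624.0 + 830 − 2 × 24) = 830 × 9600.0 / 10406.0 ≈ 765.71 mm.
Far limit Df = s·(H − f)/(H − s) = 830 × (9624.0 − 24) / (9624.0 − 830) = 830 × 9600.0 / 8794.0 ≈ 906.07 mm.
Depth of field = Df − Dn = 906.07 − 765.71 ≈ 140.36 mm.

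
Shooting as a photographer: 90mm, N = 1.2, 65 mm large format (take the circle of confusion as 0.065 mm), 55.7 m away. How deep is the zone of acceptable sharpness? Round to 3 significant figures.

83.6 m

Hyperfocal distance H = f²/(N·c) + f = 90²/(1.2 × 0.065) + 90 = 8100/0.078 + 90 ≈ 103936.2 mm ≈ 103.9 m.
Near limit Dn = s·(H − f)/(H + s − 2f) = 55700 × (103936.2 − 90) / (103936.2 + 55700 − 2 × 90) = 55700 × 103846.2 / 159456.2 ≈ 36275 mm.
Far limit Df = s·(H − f)/(H − s) = 55700 × (103936.2 − 90) / (103936.2 − 55700) = 55700 × 103846.2 / 48236.2 ≈ 119915 mm.
Depth of field = Df − Dn = 119915 − 36275 ≈ 83640 mm ≈ 83.6 m.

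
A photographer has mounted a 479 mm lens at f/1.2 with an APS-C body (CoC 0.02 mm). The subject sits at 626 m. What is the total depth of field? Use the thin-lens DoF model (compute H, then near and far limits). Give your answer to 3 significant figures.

Hyperfocal distance H = f²/(N·c) + f = 479²/(1.2 × 0.02) + 479 = 229441/0.024 + 479 ≈ 9560520.7 mm ≈ 9561 m.
Near limit Dn = s·(H − f)/(H + s − 2f) = 626000 × (9560520.7 − 479) / (9560520.7 + 626000 − 2 × 479) = 626000 × 9560041.7 / 10185562.7 ≈ 587556 mm.
Far limit Df = s·(H − f)/(H − s) = 626000 × (9560520.7 − 479) / (9560520.7 − 626000) = 626000 × 9560041.7 / 8934520.7 ≈ 669827 mm.
Depth of field = Df − Dn = 669827 − 587556 ≈ 82271 mm ≈ 82.3 m.

82.3 m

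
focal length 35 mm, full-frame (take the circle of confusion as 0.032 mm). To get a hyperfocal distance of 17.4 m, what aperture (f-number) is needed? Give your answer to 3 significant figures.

Rearrange H = f²/(N·c) + f for N: N = f² / ((H − f)·c).
N = 35² / ((17400 − 35) × 0.032) = 1225 / 555.7 ≈ 2.20.

f/2.20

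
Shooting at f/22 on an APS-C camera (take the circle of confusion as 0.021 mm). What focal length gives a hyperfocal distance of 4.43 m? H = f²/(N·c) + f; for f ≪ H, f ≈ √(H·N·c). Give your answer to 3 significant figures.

From H = f²/(N·c) + f, with f ≪ H: f ≈ √(H·N·c) = √(4430 × 22 × 0.021) = √2046.7 ≈ 45.24 mm.
Exact: f² + N·c·f − N·c·H = 0 ⇒ f = (−N·c + √((N·c)² + 4·N·c·H))/2 = (−0.462 + √8186.9)/2 ≈ 45.010 mm ≈ 45.0 mm.

45.0 mm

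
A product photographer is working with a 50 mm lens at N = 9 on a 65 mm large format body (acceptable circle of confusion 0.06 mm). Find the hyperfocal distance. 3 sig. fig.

Hyperfocal distance H = f²/(N·c) + f = 50²/(9 × 0.06) + 50 = 2500/0.54 + 50 ≈ 4679.6 mm ≈ 4.68 m.

4.68 m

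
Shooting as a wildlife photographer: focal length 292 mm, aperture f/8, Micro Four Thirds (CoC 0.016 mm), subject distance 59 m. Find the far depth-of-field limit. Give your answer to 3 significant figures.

Hyperfocal distance H = f²/(N·c) + f = 292²/(8 × 0.016) + 292 = 85264/0.128 + 292 ≈ 666417.0 mm ≈ 666.4 m.
Far limit Df = s·(H − f)/(H − s) = 59000 × (666417.0 − 292) / (666417.0 − 59000) = 59000 × 666125.0 / 607417.0 ≈ 64702 mm ≈ 64.7 m.

64.7 m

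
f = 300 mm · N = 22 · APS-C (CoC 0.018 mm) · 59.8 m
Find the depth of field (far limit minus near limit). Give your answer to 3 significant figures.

33.6 m

Hyperfocal distance H = f²/(N·c) + f = 300²/(22 × 0.018) + 300 = 90000/0.396 + 300 ≈ 227572.7 mm ≈ 227.6 m.
Near limit Dn = s·(H − f)/(H + s − 2f) = 59800 × (227572.7 − 300) / (227572.7 + 59800 − 2 × 300) = 59800 × 227272.7 / 286772.7 ≈ 47393 mm.
Far limit Df = s·(H − f)/(H − s) = 59800 × (227572.7 − 300) / (227572.7 − 59800) = 59800 × 227272.7 / 167772.7 ≈ 81008 mm.
Depth of field = Df − Dn = 81008 − 47393 ≈ 33615 mm ≈ 33.6 m.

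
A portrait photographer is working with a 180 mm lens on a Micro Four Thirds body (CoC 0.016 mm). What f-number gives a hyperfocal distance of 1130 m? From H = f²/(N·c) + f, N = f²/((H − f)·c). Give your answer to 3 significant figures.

f/1.79

Rearrange H = f²/(N·c) + f for N: N = f² / ((H − f)·c).
N = 180² / ((1130000 − 180) × 0.016) = 32400 / 18077 ≈ 1.79.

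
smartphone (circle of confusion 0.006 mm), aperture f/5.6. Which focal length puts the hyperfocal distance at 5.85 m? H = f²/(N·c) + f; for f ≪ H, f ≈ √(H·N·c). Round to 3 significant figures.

14.0 mm

From H = f²/(N·c) + f, with f ≪ H: f ≈ √(H·N·c) = √(5850 × 5.6 × 0.006) = √196.56 ≈ 14.02 mm.
The +f correction barely moves this — solving exactly, f² + N·c·f − N·c·H = 0 ⇒ f = (−N·c + √((N·c)² + 4·N·c·H))/2 = (−0.0336 + √786.24)/2 ≈ 14.003 mm, so f ≈ 14.0 mm.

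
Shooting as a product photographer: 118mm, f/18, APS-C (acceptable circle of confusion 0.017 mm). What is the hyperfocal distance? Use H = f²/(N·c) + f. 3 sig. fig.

Hyperfocal distance H = f²/(N·c) + f = 118²/(18 × 0.017) + 118 = 13924/0.306 + 118 ≈ 45621.3 mm ≈ 45.6 m.

45.6 m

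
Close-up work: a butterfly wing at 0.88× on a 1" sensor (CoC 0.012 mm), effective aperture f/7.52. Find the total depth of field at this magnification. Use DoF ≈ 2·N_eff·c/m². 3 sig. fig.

At magnification m, DoF ≈ 2·N_eff·c/m² = 2 × 7.52 × 0.012 / 0.88² = 0.1805 / 0.7744 ≈ 0.233 mm.

0.233 mm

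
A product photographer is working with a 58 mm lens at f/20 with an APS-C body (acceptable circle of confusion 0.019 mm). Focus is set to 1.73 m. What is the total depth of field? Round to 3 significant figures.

0.678 m

Hyperfocal distance H = f²/(N·c) + f = 58²/(20 × 0.019) + 58 = 3364/0.38 + 58 ≈ 8910.6 mm ≈ 8.911 m.
Near limit Dn = s·(H − f)/(H + s − 2f) = 1730 × (8910.6 − 58) / (8910.6 + 1730 − 2 × 58) = 1730 × 8852.6 / 10524.6 ≈ 1455.16 mm.
Far limit Df = s·(H − f)/(H − s) = 1730 × (8910.6 − 58) / (8910.6 − 1730) = 1730 × 8852.6 / 7180.6 ≈ 2132.83 mm.
Depth of field = Df − Dn = 2132.83 − 1455.16 ≈ 677.67 mm ≈ 0.678 m.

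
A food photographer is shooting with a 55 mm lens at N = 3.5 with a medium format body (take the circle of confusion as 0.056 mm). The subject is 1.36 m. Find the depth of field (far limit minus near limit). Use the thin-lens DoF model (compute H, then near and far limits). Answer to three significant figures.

Hyperfocal distance H = f²/(N·c) + f = 55²/(3.5 × 0.056) + 55 = 3025/0.196 + 55 ≈ 15488.7 mm ≈ 15.49 m.
Near limit Dn = s·(H − f)/(H + s − 2f) = 1360 × (15488.7 − 55) / (15488.7 + 1360 − 2 × 55) = 1360 × 15433.7 / 16738.7 ≈ 1253.97 mm.
Far limit Df = s·(H − f)/(H − s) = 1360 × (15488.7 − 55) / (15488.7 − 1360) = 1360 × 15433.7 / 14128.7 ≈ 1485.62 mm.
Depth of field = Df − Dn = 1485.62 − 1253.97 ≈ 231.65 mm.

232 mm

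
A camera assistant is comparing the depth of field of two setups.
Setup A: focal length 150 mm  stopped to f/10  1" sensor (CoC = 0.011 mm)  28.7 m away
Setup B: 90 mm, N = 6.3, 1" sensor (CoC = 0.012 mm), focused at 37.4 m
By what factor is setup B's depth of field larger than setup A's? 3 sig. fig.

3.63

Setup A: H = 150²/(10×0.011) + 150 ≈ 204695.5 mm; DoF = Df − Dn = 33355.7 − 25184.8 ≈ 8170.9 mm.
Setup B: H = 90²/(6.3×0.012) + 90 ≈ 107232.9 mm; DoF = Df − Dn = 57382 − 27740 ≈ 29642 mm.
Ratio = 29642 / 8170.9 ≈ 3.63.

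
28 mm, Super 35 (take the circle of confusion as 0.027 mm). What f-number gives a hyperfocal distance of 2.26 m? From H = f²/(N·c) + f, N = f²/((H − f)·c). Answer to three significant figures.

Rearrange H = f²/(N·c) + f for N: N = f² / ((H − f)·c).
N = 28² / ((2260 − 28) × 0.027) = 784 / 60.26 ≈ 13.

f/13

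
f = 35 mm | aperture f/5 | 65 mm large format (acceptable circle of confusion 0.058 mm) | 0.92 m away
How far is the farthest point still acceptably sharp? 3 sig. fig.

Hyperfocal distance H = f²/(N·c) + f = 35²/(5 × 0.058) + 35 = 1225/0.29 + 35 ≈ 4259.1 mm ≈ 4.259 m.
Far limit Df = s·(H − f)/(H − s) = 920 × (4259.1 − 35) / (4259.1 − 920) = 920 × 4224.1 / 3339.1 ≈ 1163.8 mm ≈ 1.16 m.

1.16 m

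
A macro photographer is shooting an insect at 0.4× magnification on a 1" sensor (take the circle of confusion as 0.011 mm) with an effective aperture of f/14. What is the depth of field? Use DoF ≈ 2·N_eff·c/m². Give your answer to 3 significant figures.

1.92 mm

At magnification m, DoF ≈ 2·N_eff·c/m² = 2 × 14 × 0.011 / 0.4² = 0.308 / 0.16 ≈ 1.92 mm.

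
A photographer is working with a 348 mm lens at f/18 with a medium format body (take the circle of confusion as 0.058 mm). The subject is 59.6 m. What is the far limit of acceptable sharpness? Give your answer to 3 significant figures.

Hyperfocal distance H = f²/(N·c) + f = 348²/(18 × 0.058) + 348 = 121104/1.044 + 348 ≈ 116348.0 mm ≈ 116.3 m.
Far limit Df = s·(H − f)/(H − s) = 59600 × (116348.0 − 348) / (116348.0 − 59600) = 59600 × 116000.0 / 56748.0 ≈ 121830 mm ≈ 122 m.

122 m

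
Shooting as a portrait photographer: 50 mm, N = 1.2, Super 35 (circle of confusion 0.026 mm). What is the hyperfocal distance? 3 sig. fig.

Hyperfocal distance H = f²/(N·c) + f = 50²/(1.2 × 0.026) + 50 = 2500/0.0312 + 50 ≈ 80178.2 mm ≈ 80.2 m.

80.2 m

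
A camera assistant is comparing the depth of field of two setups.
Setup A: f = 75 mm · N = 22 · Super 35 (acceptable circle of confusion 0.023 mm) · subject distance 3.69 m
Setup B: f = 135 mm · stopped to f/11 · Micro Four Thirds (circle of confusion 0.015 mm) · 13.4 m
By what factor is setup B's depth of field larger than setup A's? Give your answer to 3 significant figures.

1.22

Setup A: H = 75²/(22×0.023) + 75 ≈ 11191.6 mm; DoF = Df − Dn = 5468.2 − 2784.5 ≈ 2683.7 mm.
Setup B: H = 135²/(11×0.015) + 135 ≈ 110589.5 mm; DoF = Df − Dn = 15228.9 − 11963.3 ≈ 3265.6 mm.
Ratio = 3265.6 / 2683.7 ≈ 1.22.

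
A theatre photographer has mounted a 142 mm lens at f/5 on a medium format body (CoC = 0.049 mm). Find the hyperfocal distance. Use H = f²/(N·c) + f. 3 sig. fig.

Hyperfocal distance H = f²/(N·c) + f = 142²/(5 × 0.049) + 142 = 20164/0.245 + 142 ≈ 82444.0 mm ≈ 82.4 m.

82.4 m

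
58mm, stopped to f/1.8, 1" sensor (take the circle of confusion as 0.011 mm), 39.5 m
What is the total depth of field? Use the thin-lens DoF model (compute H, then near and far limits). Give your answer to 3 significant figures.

19.4 m

Hyperfocal distance H = f²/(N·c) + f = 58²/(1.8 × 0.011) + 58 = 3364/0.0198 + 58 ≈ 169957.0 mm ≈ 170.0 m.
Near limit Dn = s·(H − f)/(H + s − 2f) = 39500 × (169957.0 − 58) / (169957.0 + 39500 − 2 × 58) = 39500 × 169899.0 / 209341.0 ≈ 32058 mm.
Far limit Df = s·(H − f)/(H − s) = 39500 × (169957.0 − 58) / (169957.0 − 39500) = 39500 × 169899.0 / 130457.0 ≈ 51442 mm.
Depth of field = Df − Dn = 51442 − 32058 ≈ 19384 mm ≈ 19.4 m.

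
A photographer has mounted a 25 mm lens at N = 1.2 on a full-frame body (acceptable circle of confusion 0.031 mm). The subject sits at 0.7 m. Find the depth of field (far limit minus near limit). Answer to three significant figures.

56.3 mm

Hyperfocal distance H = f²/(N·c) + f = 25²/(1.2 × 0.031) + 25 = 625/0.0372 + 25 ≈ 16826.1 mm ≈ 16.83 m.
Near limit Dn = s·(H − f)/(H + s − 2f) = 700 × (16826.1 − 25) / (16826.1 + 700 − 2 × 25) = 700 × 16801.1 / 17476.1 ≈ 672.963 mm.
Far limit Df = s·(H − f)/(H − s) = 700 × (16826.1 − 25) / (16826.1 − 700) = 700 × 16801.1 / 16126.1 ≈ 729.300 mm.
Depth of field = Df − Dn = 729.300 − 672.963 ≈ 56.337 mm.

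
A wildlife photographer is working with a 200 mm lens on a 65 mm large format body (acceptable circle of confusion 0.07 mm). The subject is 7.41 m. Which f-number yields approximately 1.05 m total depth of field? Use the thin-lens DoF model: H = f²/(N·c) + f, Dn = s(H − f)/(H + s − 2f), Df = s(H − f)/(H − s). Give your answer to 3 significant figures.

f/5.59

Write h = H − f = f²/(N·c). The thin-lens limits are Dn = s·h/(h + (s−f)) and Df = s·h/(h − (s−f)), so DoF = Df − Dn = 2·s·(s−f)·h / (h² − (s−f)²).
That is a quadratic in h: DoF·h² − 2·s·(s−f)·h − DoF·(s−f)² = 0 ⇒ h = (s−f)·(s + √(s² + DoF²)) / DoF = 7210 × (7410 + √(7410² + 1050²)) / 1050 = 7210 × (7410 + 7484.02) / 1050 ≈ 102272 mm.
Then N = f²/(c·h) = 200² / (0.07 × 102272) = 40000 / 7159.1 ≈ 5.59.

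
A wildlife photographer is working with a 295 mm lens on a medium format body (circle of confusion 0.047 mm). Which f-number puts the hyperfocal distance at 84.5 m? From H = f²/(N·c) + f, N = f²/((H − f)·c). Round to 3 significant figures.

f/22

Rearrange H = f²/(N·c) + f for N: N = f² / ((H − f)·c).
N = 295² / ((84500 − 295) × 0.047) = 87025 / 3958 ≈ 22.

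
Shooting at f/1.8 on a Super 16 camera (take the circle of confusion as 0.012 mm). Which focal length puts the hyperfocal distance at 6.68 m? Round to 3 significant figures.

From H = f²/(N·c) + f, with f ≪ H: f ≈ √(H·N·c) = √(6680 × 1.8 × 0.012) = √144.29 ≈ 12.01 mm.
The +f correction barely moves this — solving exactly, f² + N·c·f − N·c·H = 0 ⇒ f = (−N·c + √((N·c)² + 4·N·c·H))/2 = (−0.0216 + √577.15)/2 ≈ 12.001 mm, so f ≈ 12.0 mm.

12.0 mm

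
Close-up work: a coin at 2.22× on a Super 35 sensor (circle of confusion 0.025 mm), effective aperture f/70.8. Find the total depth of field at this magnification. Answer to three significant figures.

At magnification m, DoF ≈ 2·N_eff·c/m² = 2 × 70.8 × 0.025 / 2.22² = 3.54 / 4.928 ≈ 0.718 mm.

0.718 mm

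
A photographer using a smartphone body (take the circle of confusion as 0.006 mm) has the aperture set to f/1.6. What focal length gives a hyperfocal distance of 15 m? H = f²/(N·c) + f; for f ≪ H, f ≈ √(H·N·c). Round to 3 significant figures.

From H = f²/(N·c) + f, with f ≪ H: f ≈ √(H·N·c) = √(15000 × 1.6 × 0.006) = √144.00 ≈ 12.00 mm.
The +f correction barely moves this — solving exactly, f² + N·c·f − N·c·H = 0 ⇒ f = (−N·c + √((N·c)² + 4·N·c·H))/2 = (−0.0096 + √576.00)/2 ≈ 11.995 mm, so f ≈ 12.0 mm.

12.0 mm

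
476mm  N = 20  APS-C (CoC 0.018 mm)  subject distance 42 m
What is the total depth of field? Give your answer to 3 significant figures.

Hyperfocal distance H = f²/(N·c) + f = 476²/(20 × 0.018) + 476 = 226576/0.36 + 476 ≈ 629853.8 mm ≈ 629.9 m.
Near limit Dn = s·(H − f)/(H + s − 2f) = 42000 × (629853.8 − 476) / (629853.8 + 42000 − 2 × 476) = 42000 × 629377.8 / 670901.8 ≈ 39400.5 mm.
Far limit Df = s·(H − f)/(H − s) = 42000 × (629853.8 − 476) / (629853.8 − 42000) = 42000 × 629377.8 / 587853.8 ≈ 44966.7 mm.
Depth of field = Df − Dn = 44966.7 − 39400.5 ≈ 5566.2 mm ≈ 5.57 m.

5.57 m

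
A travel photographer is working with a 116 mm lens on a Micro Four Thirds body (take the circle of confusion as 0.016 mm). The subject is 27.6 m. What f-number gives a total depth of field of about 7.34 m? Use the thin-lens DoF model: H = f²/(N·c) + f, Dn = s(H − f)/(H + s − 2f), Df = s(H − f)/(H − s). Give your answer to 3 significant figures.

f/4

Write h = H − f = f²/(N·c). The thin-lens limits are Dn = s·h/(h + (s−f)) and Df = s·h/(h − (s−f)), so DoF = Df − Dn = 2·s·(s−f)·h / (h² − (s−f)²).
That is a quadratic in h: DoF·h² − 2·s·(s−f)·h − DoF·(s−f)² = 0 ⇒ h = (s−f)·(s + √(s² + DoF²)) / DoF = 27484 × (27600 + √(27600² + 7340²)) / 7340 = 27484 × (27600 + 28559.3) / 7340 ≈ 210284 mm.
Then N = f²/(c·h) = 116² / (0.016 × 210284) = 13456 / 3364.5 ≈ 4.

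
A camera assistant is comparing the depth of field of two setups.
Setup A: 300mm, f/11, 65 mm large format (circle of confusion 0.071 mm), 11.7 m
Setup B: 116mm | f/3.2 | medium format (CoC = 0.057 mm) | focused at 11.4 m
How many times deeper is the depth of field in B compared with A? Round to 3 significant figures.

1.53

Setup A: H = 300²/(11×0.071) + 300 ≈ 115536.9 mm; DoF = Df − Dn = 12984.5 − 10646.8 ≈ 2337.7 mm.
Setup B: H = 116²/(3.2×0.057) + 116 ≈ 73887.9 mm; DoF = Df − Dn = 13458.6 − 9887.6 ≈ 3571.0 mm.
Ratio = 3571.0 / 2337.7 ≈ 1.53.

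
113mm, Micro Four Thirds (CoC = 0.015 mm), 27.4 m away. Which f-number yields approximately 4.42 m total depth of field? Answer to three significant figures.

Write h = H − f = f²/(N·c). The thin-lens limits are Dn = s·h/(h + (s−f)) and Df = s·h/(h − (s−f)), so DoF = Df − Dn = 2·s·(s−f)·h / (h² − (s−f)²).
That is a quadratic in h: DoF·h² − 2·s·(s−f)·h − DoF·(s−f)² = 0 ⇒ h = (s−f)·(s + √(s² + DoF²)) / DoF = 27287 × (27400 + √(27400² + 4420²)) / 4420 = 27287 × (27400 + 27754.2) / 4420 ≈ 340496 mm.
Then N = f²/(c·h) = 113² / (0.015 × 340496) = 12769 / 5107.4 ≈ 2.50.

f/2.50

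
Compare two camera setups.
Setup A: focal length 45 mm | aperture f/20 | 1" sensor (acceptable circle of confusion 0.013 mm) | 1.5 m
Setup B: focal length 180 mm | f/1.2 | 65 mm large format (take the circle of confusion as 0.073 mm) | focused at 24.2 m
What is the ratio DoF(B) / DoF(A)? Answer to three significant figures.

5.44

Setup A: H = 45²/(20×0.013) + 45 ≈ 7833.5 mm; DoF = Df − Dn = 1844.60 − 1263.89 ≈ 580.71 mm.
Setup B: H = 180²/(1.2×0.073) + 180 ≈ 370043.0 mm; DoF = Df − Dn = 25880.8 − 22724.2 ≈ 3156.6 mm.
Ratio = 3156.6 / 580.71 ≈ 5.44.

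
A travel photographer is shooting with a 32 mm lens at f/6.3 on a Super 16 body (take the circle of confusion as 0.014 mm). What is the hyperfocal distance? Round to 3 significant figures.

11.6 m

Hyperfocal distance H = f²/(N·c) + f = 32²/(6.3 × 0.014) + 32 = 1024/0.0882 + 32 ≈ 11642.0 mm ≈ 11.6 m.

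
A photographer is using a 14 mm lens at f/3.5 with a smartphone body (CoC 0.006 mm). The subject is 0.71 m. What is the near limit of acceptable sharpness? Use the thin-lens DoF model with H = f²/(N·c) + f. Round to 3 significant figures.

0.661 m

Hyperfocal distance H = f²/(N·c) + f = 14²/(3.5 × 0.006) + 14 = 196/0.021 + 14 ≈ 9347.3 mm ≈ 9.347 m.
Near limit Dn = s·(H − f)/(H + s − 2f) = 710 × (9347.3 − 14) / (9347.3 + 710 − 2 × 14) = 710 × 9333.3 / 10029.3 ≈ 660.73 mm ≈ 0.661 m.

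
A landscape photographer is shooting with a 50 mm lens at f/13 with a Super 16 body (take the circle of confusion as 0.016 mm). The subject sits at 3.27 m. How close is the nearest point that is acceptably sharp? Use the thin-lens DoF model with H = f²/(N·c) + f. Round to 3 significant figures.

Hyperfocal distance H = f²/(N·c) + f = 50²/(13 × 0.016) + 50 = 2500/0.208 + 50 ≈ 12069.2 mm ≈ 12.07 m.
Near limit Dn = s·(H − f)/(H + s − 2f) = 3270 × (12069.2 − 50) / (12069.2 + 3270 − 2 × 50) = 3270 × 12019.2 / 15239.2 ≈ 2579.1 mm ≈ 2.58 m.

2.58 m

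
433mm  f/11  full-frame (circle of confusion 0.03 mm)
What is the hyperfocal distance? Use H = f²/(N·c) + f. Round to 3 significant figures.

569 m

Hyperfocal distance H = f²/(N·c) + f = 433²/(11 × 0.03) + 433 = 187489/0.33 + 433 ≈ 568581.5 mm ≈ 569 m.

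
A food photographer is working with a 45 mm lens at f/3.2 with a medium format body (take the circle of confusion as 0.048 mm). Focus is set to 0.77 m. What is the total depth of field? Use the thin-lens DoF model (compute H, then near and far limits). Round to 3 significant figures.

84.9 mm

Hyperfocal distance H = f²/(N·c) + f = 45²/(3.2 × 0.048) + 45 = 2025/0.1536 + 45 ≈ 13228.6 mm ≈ 13.23 m.
Near limit Dn = s·(H − f)/(H + s − 2f) = 770 × (13228.6 − 45) / (13228.6 + 770 − 2 × 45) = 770 × 13183.6 / 13908.6 ≈ 729.863 mm.
Far limit Df = s·(H − f)/(H − s) = 770 × (13228.6 − 45) / (13228.6 − 770) = 770 × 13183.6 / 12458.6 ≈ 814.808 mm.
Depth of field = Df − Dn = 814.808 − 729.863 ≈ 84.945 mm.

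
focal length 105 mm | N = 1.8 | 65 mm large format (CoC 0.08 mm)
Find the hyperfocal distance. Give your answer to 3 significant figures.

76.7 m

Hyperfocal distance H = f²/(N·c) + f = 105²/(1.8 × 0.08) + 105 = 11025/0.144 + 105 ≈ 76667.5 mm ≈ 76.7 m.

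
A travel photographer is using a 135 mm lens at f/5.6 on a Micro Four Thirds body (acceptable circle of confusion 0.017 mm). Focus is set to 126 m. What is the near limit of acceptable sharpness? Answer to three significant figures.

76.0 m

Hyperfocal distance H = f²/(N·c) + f = 135²/(5.6 × 0.017) + 135 = 18225/0.0952 + 135 ≈ 191574.1 mm ≈ 191.6 m.
Near limit Dn = s·(H − f)/(H + s − 2f) = 126000 × (191574.1 − 135) / (191574.1 + 126000 − 2 × 135) = 126000 × 191439.1 / 317304.1 ≈ 76020 mm ≈ 76.0 m.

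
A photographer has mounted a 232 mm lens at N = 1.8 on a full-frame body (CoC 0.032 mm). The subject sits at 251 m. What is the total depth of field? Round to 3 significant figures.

145 m

Hyperfocal distance H = f²/(N·c) + f = 232²/(1.8 × 0.032) + 232 = 53824/0.0576 + 232 ≈ 934676.4 mm ≈ 934.7 m.
Near limit Dn = s·(H − f)/(H + s − 2f) = 251000 × (934676.4 − 232) / (934676.4 + 251000 − 2 × 232) = 251000 × 934444.4 / 1185212.4 ≈ 197893 mm.
Far limit Df = s·(H − f)/(H − s) = 251000 × (934676.4 − 232) / (934676.4 − 251000) = 251000 × 934444.4 / 683676.4 ≈ 343065 mm.
Depth of field = Df − Dn = 343065 − 197893 ≈ 145172 mm ≈ 145 m.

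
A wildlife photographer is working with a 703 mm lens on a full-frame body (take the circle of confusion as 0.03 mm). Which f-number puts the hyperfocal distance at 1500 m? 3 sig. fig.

f/11

Rearrange H = f²/(N·c) + f for N: N = f² / ((H − f)·c).
N = 703² / ((1500000 − 703) × 0.03) = 494209 / 44979 ≈ 11.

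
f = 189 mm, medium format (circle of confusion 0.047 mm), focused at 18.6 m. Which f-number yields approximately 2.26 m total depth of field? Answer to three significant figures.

f/2.50

Write h = H − f = f²/(N·c). The thin-lens limits are Dn = s·h/(h + (s−f)) and Df = s·h/(h − (s−f)), so DoF = Df − Dn = 2·s·(s−f)·h / (h² − (s−f)²).
That is a quadratic in h: DoF·h² − 2·s·(s−f)·h − DoF·(s−f)² = 0 ⇒ h = (s−f)·(s + √(s² + DoF²)) / DoF = 18411 × (18600 + √(18600² + 2260²)) / 2260 = 18411 × (18600 + 18736.8) / 2260 ≈ 304163 mm.
Then N = f²/(c·h) = 189² / (0.047 × 304163) = 35721 / 14296 ≈ 2.50.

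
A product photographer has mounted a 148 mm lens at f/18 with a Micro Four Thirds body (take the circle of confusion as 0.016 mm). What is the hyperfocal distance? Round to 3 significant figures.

76.2 m

Hyperfocal distance H = f²/(N·c) + f = 148²/(18 × 0.016) + 148 = 21904/0.288 + 148 ≈ 76203.6 mm ≈ 76.2 m.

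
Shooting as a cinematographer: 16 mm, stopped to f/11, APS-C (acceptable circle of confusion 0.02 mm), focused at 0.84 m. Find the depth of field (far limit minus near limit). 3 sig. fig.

2.39 m

Hyperfocal distance H = f²/(N·c) + f = 16²/(11 × 0.02) + 16 = 256/0.22 + 16 ≈ 1179.6 mm ≈ 1.180 m.
Near limit Dn = s·(H − f)/(H + s − 2f) = 840 × (1179.6 − 16) / (1179.6 + 840 − 2 × 16) = 840 × 1163.6 / 1987.6 ≈ 491.8 mm.
Far limit Df = s·(H − f)/(H − s) = 840 × (1179.6 − 16) / (1179.6 − 840) = 840 × 1163.6 / 339.6 ≈ 2877.9 mm.
Depth of field = Df − Dn = 2877.9 − 491.8 ≈ 2386.1 mm ≈ 2.39 m.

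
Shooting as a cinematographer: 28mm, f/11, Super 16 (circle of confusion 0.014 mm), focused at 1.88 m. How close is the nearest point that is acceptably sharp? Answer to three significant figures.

1.38 m

Hyperfocal distance H = f²/(N·c) + f = 28²/(11 × 0.014) + 28 = 784/0.154 + 28 ≈ 5118.9 mm ≈ 5.119 m.
Near limit Dn = s·(H − f)/(H + s − 2f) = 1880 × (5118.9 − 28) / (5118.9 + 1880 − 2 × 28) = 1880 × 5090.9 / 6942.9 ≈ 1378.5 mm ≈ 1.38 m.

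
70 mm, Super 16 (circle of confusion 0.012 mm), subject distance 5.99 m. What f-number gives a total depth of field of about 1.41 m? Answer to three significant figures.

Write h = H − f = f²/(N·c). The thin-lens limits are Dn = s·h/(h + (s−f)) and Df = s·h/(h − (s−f)), so DoF = Df − Dn = 2·s·(s−f)·h / (h² − (s−f)²).
That is a quadratic in h: DoF·h² − 2·s·(s−f)·h − DoF·(s−f)² = 0 ⇒ h = (s−f)·(s + √(s² + DoF²)) / DoF = 5920 × (5990 + √(5990² + 1410²)) / 1410 = 5920 × (5990 + 6153.71) / 1410 ≈ 50986 mm.
Then N = f²/(c·h) = 70² / (0.012 × 50986) = 4900 / 611.84 ≈ 8.01.

f/8.01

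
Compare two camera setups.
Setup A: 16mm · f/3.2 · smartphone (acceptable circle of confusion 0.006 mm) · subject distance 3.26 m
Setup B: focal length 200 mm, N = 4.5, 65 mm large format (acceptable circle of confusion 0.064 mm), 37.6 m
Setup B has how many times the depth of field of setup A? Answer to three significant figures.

Setup A: H = 16²/(3.2×0.006) + 16 ≈ 13349.3 mm; DoF = Df − Dn = 4308.2 − 2622.1 ≈ 1686.1 mm.
Setup B: H = 200²/(4.5×0.064) + 200 ≈ 139088.9 mm; DoF = Df − Dn = 51456 − 29623 ≈ 21833 mm.
Ratio = 21833 / 1686.1 ≈ 12.9.

12.9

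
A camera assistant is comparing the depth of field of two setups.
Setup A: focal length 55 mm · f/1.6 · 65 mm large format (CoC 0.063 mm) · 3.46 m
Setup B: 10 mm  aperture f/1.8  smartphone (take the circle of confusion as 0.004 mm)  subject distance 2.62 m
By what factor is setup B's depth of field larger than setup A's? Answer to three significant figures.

Setup A: H = 55²/(1.6×0.063) + 55 ≈ 30064.9 mm; DoF = Df − Dn = 3902.82 − 3107.42 ≈ 795.40 mm.
Setup B: H = 10²/(1.8×0.004) + 10 ≈ 13898.9 mm; DoF = Df − Dn = 3226.3 − 2205.5 ≈ 1020.8 mm.
Ratio = 1020.8 / 795.40 ≈ 1.28.

1.28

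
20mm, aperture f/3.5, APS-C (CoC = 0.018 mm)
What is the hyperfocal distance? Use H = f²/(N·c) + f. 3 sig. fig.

6.37 m

Hyperfocal distance H = f²/(N·c) + f = 20²/(3.5 × 0.018) + 20 = 400/0.063 + 20 ≈ 6369.2 mm ≈ 6.37 m.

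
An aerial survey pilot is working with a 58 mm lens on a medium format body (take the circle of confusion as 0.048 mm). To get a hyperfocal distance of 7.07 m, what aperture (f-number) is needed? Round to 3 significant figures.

f/9.99

Rearrange H = f²/(N·c) + f for N: N = f² / ((H − f)·c).
N = 58² / ((7070 − 58) × 0.048) = 3364 / 336.6 ≈ 9.99.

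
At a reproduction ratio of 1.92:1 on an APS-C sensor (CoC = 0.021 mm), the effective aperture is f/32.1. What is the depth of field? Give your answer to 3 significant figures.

At magnification m, DoF ≈ 2·N_eff·c/m² = 2 × 32.1 × 0.021 / 1.92² = 1.348 / 3.686 ≈ 0.366 mm.

0.366 mm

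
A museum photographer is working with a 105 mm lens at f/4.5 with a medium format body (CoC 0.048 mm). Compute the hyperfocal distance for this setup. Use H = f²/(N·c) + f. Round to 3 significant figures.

Hyperfocal distance H = f²/(N·c) + f = 105²/(4.5 × 0.048) + 105 = 11025/0.216 + 105 ≈ 51146.7 mm ≈ 51.1 m.

51.1 m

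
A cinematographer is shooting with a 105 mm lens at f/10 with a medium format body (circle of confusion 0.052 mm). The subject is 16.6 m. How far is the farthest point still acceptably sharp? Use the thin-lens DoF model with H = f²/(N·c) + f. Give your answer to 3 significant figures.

Hyperfocal distance H = f²/(N·c) + f = 105²/(10 × 0.052) + 105 = 11025/0.52 + 105 ≈ 21306.9 mm ≈ 21.31 m.
Far limit Df = s·(H − f)/(H − s) = 16600 × (21306.9 − 105) / (21306.9 − 16600) = 16600 × 21201.9 / 4706.9 ≈ 74773 mm ≈ 74.8 m.

74.8 m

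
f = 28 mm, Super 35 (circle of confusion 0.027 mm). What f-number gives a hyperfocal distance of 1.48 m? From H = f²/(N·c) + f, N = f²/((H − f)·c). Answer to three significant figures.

f/20

Rearrange H = f²/(N·c) + f for N: N = f² / ((H − f)·c).
N = 28² / ((1480 − 28) × 0.027) = 784 / 39.20 ≈ 20.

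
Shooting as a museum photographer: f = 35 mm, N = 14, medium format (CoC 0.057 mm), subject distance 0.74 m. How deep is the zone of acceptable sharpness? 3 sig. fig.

0.861 m

Hyperfocal distance H = f²/(N·c) + f = 35²/(14 × 0.057) + 35 = 1225/0.798 + 35 ≈ 1570.1 mm ≈ 1.570 m.
Near limit Dn = s·(H − f)/(H + s − 2f) = 740 × (1570.1 − 35) / (1570.1 + 740 − 2 × 35) = 740 × 1535.1 / 2240.1 ≈ 507.11 mm.
Far limit Df = s·(H − f)/(H − s) = 740 × (1570.1 − 35) / (1570.1 − 740) = 740 × 1535.1 / 830.1 ≈ 1368.49 mm.
Depth of field = Df − Dn = 1368.49 − 507.11 ≈ 861.38 mm ≈ 0.861 m.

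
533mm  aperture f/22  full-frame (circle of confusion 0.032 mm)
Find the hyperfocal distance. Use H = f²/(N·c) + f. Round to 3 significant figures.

Hyperfocal distance H = f²/(N·c) + f = 533²/(22 × 0.032) + 533 = 284089/0.704 + 533 ≈ 404068.5 mm ≈ 404 m.

404 m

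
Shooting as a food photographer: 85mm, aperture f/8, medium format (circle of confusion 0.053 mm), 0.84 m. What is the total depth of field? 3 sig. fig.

Hyperfocal distance H = f²/(N·c) + f = 85²/(8 × 0.053) + 85 = 7225/0.424 + 85 ≈ 17125.1 mm ≈ 17.13 m.
Near limit Dn = s·(H − f)/(H + s − 2f) = 840 × (17125.1 − 85) / (17125.1 + 840 − 2 × 85) = 840 × 17040.1 / 17795.1 ≈ 804.361 mm.
Far limit Df = s·(H − f)/(H − s) = 840 × (17125.1 − 85) / (17125.1 − 840) = 840 × 17040.1 / 16285.1 ≈ 878.944 mm.
Depth of field = Df − Dn = 878.944 − 804.361 ≈ 74.583 mm.

74.6 mm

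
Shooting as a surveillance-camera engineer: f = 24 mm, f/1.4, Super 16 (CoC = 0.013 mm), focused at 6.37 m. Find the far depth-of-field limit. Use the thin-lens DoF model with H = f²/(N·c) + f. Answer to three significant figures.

7.97 m

Hyperfocal distance H = f²/(N·c) + f = 24²/(1.4 × 0.013) + 24 = 576/0.0182 + 24 ≈ 31672.4 mm ≈ 31.67 m.
Far limit Df = s·(H − f)/(H − s) = 6370 × (31672.4 − 24) / (31672.4 − 6370) = 6370 × 31648.4 / 25302.4 ≈ 7967.6 mm ≈ 7.97 m.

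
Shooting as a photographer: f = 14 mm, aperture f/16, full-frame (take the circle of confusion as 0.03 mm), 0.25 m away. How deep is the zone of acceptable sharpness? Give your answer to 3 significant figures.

434 mm

Hyperfocal distance H = f²/(N·c) + f = 14²/(16 × 0.03) + 14 = 196/0.48 + 14 ≈ 422.3 mm ≈ 0.422 m.
Near limit Dn = s·(H − f)/(H + s − 2f) = 250 × (422.3 − 14) / (422.3 + 250 − 2 × 14) = 250 × 408.3 / 644.3 ≈ 158.43 mm.
Far limit Df = s·(H − f)/(H − s) = 250 × (422.3 − 14) / (422.3 − 250) = 250 × 408.3 / 172.3 ≈ 592.36 mm.
Depth of field = Df − Dn = 592.36 − 158.43 ≈ 433.93 mm.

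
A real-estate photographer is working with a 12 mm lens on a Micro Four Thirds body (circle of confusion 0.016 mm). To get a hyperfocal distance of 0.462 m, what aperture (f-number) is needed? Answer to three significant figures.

f/20

Rearrange H = f²/(N·c) + f for N: N = f² / ((H − f)·c).
N = 12² / ((462 − 12) × 0.016) = 144 / 7.200 ≈ 20.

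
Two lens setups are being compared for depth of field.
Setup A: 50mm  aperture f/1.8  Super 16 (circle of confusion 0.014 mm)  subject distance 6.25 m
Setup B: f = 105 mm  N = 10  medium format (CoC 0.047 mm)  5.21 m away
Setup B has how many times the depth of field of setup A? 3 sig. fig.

3.04

Setup A: H = 50²/(1.8×0.014) + 50 ≈ 99256.3 mm; DoF = Df − Dn = 6666.64 − 5882.38 ≈ 784.26 mm.
Setup B: H = 105²/(10×0.047) + 105 ≈ 23562.4 mm; DoF = Df − Dn = 6659.2 − 4278.8 ≈ 2380.4 mm.
Ratio = 2380.4 / 784.26 ≈ 3.04.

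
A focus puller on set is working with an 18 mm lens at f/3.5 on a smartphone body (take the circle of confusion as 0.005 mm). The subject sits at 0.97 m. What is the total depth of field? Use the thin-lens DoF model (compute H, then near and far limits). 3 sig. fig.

Hyperfocal distance H = f²/(N·c) + f = 18²/(3.5 × 0.005) + 18 = 324/0.0175 + 18 ≈ 18532.3 mm ≈ 18.53 m.
Near limit Dn = s·(H − f)/(H + s − 2f) = 970 × (18532.3 − 18) / (18532.3 + 970 − 2 × 18) = 970 × 18514.3 / 19466.3 ≈ 922.56 mm.
Far limit Df = s·(H − f)/(H − s) = 970 × (18532.3 − 18) / (18532.3 − 970) = 970 × 18514.3 / 17562.3 ≈ 1022.58 mm.
Depth of field = Df − Dn = 1022.58 − 922.56 ≈ 100.02 mm.

100 mm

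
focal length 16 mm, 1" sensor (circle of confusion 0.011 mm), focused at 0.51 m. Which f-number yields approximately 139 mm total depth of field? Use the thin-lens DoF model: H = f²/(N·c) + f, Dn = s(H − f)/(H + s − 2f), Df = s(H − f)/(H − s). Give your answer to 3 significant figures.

Write h = H − f = f²/(N·c). The thin-lens limits are Dn = s·h/(h + (s−f)) and Df = s·h/(h − (s−f)), so DoF = Df − Dn = 2·s·(s−f)·h / (h² − (s−f)²).
That is a quadratic in h: DoF·h² − 2·s·(s−f)·h − DoF·(s−f)² = 0 ⇒ h = (s−f)·(s + √(s² + DoF²)) / DoF = 494 × (510 + √(510² + 139²)) / 139 = 494 × (510 + 528.603) / 139 ≈ 3691.1 mm.
Then N = f²/(c·h) = 16² / (0.011 × 3691.1) = 256 / 40.603 ≈ 6.31.

f/6.31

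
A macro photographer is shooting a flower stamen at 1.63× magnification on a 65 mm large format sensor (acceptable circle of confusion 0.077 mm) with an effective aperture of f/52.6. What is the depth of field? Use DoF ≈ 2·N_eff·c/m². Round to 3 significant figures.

At magnification m, DoF ≈ 2·N_eff·c/m² = 2 × 52.6 × 0.077 / 1.63² = 8.1 / 2.657 ≈ 3.05 mm.

3.05 mm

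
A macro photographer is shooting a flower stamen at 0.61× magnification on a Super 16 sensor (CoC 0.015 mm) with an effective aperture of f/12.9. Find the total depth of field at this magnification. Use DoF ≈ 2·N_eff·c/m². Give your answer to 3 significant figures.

1.04 mm

At magnification m, DoF ≈ 2·N_eff·c/m² = 2 × 12.9 × 0.015 / 0.61² = 0.387 / 0.3721 ≈ 1.04 mm.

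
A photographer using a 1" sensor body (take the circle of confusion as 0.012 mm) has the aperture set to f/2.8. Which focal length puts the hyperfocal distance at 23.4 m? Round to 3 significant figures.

From H = f²/(N·c) + f, with f ≪ H: f ≈ √(H·N·c) = √(23400 × 2.8 × 0.012) = √786.24 ≈ 28.04 mm.
The +f correction barely moves this — solving exactly, f² + N·c·f − N·c·H = 0 ⇒ f = (−N·c + √((N·c)² + 4·N·c·H))/2 = (−0.0336 + √3145.0)/2 ≈ 28.023 mm, so f ≈ 28.0 mm.

28.0 mm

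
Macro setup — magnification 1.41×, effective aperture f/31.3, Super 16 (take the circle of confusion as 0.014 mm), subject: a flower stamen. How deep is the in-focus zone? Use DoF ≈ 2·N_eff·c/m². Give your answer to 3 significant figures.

At magnification m, DoF ≈ 2·N_eff·c/m² = 2 × 31.3 × 0.014 / 1.41² = 0.8764 / 1.988 ≈ 0.441 mm.

0.441 mm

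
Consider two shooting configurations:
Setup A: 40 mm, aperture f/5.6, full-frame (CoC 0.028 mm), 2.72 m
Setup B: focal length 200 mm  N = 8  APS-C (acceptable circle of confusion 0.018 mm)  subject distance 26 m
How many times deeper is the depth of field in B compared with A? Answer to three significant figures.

Setup A: H = 40²/(5.6×0.028) + 40 ≈ 10244.1 mm; DoF = Df − Dn = 3688.8 − 2154.2 ≈ 1534.6 mm.
Setup B: H = 200²/(8×0.018) + 200 ≈ 277977.8 mm; DoF = Df − Dn = 28662.1 − 23790.4 ≈ 4871.7 mm.
Ratio = 4871.7 / 1534.6 ≈ 3.17.

3.17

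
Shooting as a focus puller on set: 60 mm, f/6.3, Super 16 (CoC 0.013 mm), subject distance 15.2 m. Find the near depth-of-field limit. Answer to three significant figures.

Hyperfocal distance H = f²/(N·c) + f = 60²/(6.3 × 0.013) + 60 = 3600/0.0819 + 60 ≈ 44016.0 mm ≈ 44.02 m.
Near limit Dn = s·(H − f)/(H + s − 2f) = 15200 × (44016.0 − 60) / (44016.0 + 15200 − 2 × 60) = 15200 × 43956.0 / 59096.0 ≈ 11306 mm ≈ 11.3 m.

11.3 m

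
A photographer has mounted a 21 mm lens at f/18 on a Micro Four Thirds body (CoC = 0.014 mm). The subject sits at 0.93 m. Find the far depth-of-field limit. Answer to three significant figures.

1.94 m

Hyperfocal distance H = f²/(N·c) + f = 21²/(18 × 0.014) + 21 = 441/0.252 + 21 ≈ 1771.0 mm ≈ 1.771 m.
Far limit Df = s·(H − f)/(H − s) = 930 × (1771.0 − 21) / (1771.0 − 930) = 930 × 1750.0 / 841.0 ≈ 1935.2 mm ≈ 1.94 m.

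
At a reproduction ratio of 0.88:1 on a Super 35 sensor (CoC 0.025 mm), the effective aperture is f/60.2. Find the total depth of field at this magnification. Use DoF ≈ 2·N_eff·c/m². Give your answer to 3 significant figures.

3.89 mm

At magnification m, DoF ≈ 2·N_eff·c/m² = 2 × 60.2 × 0.025 / 0.88² = 3.01 / 0.7744 ≈ 3.89 mm.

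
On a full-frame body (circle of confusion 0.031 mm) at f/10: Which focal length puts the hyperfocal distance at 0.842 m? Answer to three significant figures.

16.0 mm

From H = f²/(N·c) + f, with f ≪ H: f ≈ √(H·N·c) = √(842 × 10 × 0.031) = √261.02 ≈ 16.16 mm.
Exact: f² + N·c·f − N·c·H = 0 ⇒ f = (−N·c + √((N·c)² + 4·N·c·H))/2 = (−0.31 + √1044.2)/2 ≈ 16.002 mm ≈ 16.0 mm.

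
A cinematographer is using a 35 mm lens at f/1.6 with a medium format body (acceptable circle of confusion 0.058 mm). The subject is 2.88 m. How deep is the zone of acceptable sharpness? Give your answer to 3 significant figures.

Hyperfocal distance H = f²/(N·c) + f = 35²/(1.6 × 0.058) + 35 = 1225/0.0928 + 35 ≈ 13235.4 mm ≈ 13.24 m.
Near limit Dn = s·(H − f)/(H + s − 2f) = 2880 × (13235.4 − 35) / (13235.4 + 2880 − 2 × 35) = 2880 × 13200.4 / 16045.4 ≈ 2369.3 mm.
Far limit Df = s·(H − f)/(H − s) = 2880 × (13235.4 − 35) / (13235.4 − 2880) = 2880 × 13200.4 / 10355.4 ≈ 3671.2 mm.
Depth of field = Df − Dn = 3671.2 − 2369.3 ≈ 1301.9 mm ≈ 1.30 m.

1.30 m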